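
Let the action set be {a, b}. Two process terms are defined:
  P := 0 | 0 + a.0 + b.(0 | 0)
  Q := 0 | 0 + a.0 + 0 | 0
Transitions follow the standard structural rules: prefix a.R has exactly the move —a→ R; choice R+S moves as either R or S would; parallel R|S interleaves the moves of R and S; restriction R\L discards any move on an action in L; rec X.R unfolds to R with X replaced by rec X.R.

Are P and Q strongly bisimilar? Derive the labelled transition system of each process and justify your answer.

not bisimilar

P's transition system — 3 states:
  u0 = 0 | 0 + a.0 + b.(0 | 0) | —a→ u1, —b→ u2
  u1 = 0 | (no moves)
  u2 = 0 | 0 | (no moves)
Q's transition system — 2 states:
  v0 = 0 | 0 + a.0 + 0 | 0 | —a→ v1
  v1 = 0 | (no moves)
Partition-refinement fixed point:
  B0 = {u0}
  B1 = {u1, u2, v1}
  B2 = {v0}
u0 ∈ B0, v0 ∈ B2 → different blocks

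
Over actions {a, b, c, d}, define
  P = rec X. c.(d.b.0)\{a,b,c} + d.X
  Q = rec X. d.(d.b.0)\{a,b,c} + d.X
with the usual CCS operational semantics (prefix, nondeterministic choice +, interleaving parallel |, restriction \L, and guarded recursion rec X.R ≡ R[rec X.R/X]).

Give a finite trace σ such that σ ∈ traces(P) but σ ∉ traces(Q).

Reachable graph of P (3 states):
  u0 = rec X. c.(d.b.0)\{a,b,c} + d.X ⊢ --c--▸ u1, --d--▸ u0
  u1 = (d.b.0)\{a,b,c} ⊢ --d--▸ u2
  u2 = (b.0)\{a,b,c} ⊢ stopped
Reachable graph of Q (3 states):
  v0 = rec X. d.(d.b.0)\{a,b,c} + d.X ⊢ --d--▸ v0, --d--▸ v1
  v1 = (d.b.0)\{a,b,c} ⊢ --d--▸ v2
  v2 = (b.0)\{a,b,c} ⊢ stopped
Trace ⟨c⟩ through P, begin at {u0}:
  [1] c ⇒ {u1}
  P completes σ.
Trace ⟨c⟩ through Q, begin at {v0}:
  [1] c ⇒ no successor for Q

c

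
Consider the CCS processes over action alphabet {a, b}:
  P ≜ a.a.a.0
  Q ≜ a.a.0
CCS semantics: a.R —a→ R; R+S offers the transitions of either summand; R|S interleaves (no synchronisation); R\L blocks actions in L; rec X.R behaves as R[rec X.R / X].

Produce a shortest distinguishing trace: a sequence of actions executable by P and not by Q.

P's transition system — 4 states:
  p0 = a.a.a.0 :: —a→ p1
  p1 = a.a.0 :: —a→ p2
  p2 = a.0 :: —a→ p3
  p3 = 0 :: ·
Q's transition system — 3 states:
  q0 = a.a.0 :: —a→ q1
  q1 = a.0 :: —a→ q2
  q2 = 0 :: ·
Run σ = ⟨aaa⟩ on P: start {p0}
  step 1 (a): {p1}
  step 2 (a): {p2}
  step 3 (a): {p3}
  P completes σ.
Run σ = ⟨aaa⟩ on Q: start {q0}
  step 1 (a): {q1}
  step 2 (a): {q2}
  step 3 (a): ∅ (Q stuck)

aaa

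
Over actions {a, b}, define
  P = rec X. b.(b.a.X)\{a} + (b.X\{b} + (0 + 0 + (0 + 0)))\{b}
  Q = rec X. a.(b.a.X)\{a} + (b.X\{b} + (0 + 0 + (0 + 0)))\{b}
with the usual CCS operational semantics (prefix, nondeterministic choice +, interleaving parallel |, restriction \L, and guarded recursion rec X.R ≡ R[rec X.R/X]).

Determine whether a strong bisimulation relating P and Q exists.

P's transition system — 3 states:
  p0 = rec X. b.(b.a.X)\{a} + (b.X\{b} + (0 + 0 + (0 + 0)))\{b} ⊢ ··b··> p1
  p1 = (b.a.(rec X. b.(b.a.X)\{a} + (b.X\{b} + (0 + 0 + (0 + 0)))\{b}))\{a} ⊢ ··b··> p2
  p2 = (a.(rec X. b.(b.a.X)\{a} + (b.X\{b} + (0 + 0 + (0 + 0)))\{b}))\{a} ⊢ ∅
Q's transition system — 3 states:
  q0 = rec X. a.(b.a.X)\{a} + (b.X\{b} + (0 + 0 + (0 + 0)))\{b} ⊢ ··a··> q1
  q1 = (b.a.(rec X. a.(b.a.X)\{a} + (b.X\{b} + (0 + 0 + (0 + 0)))\{b}))\{a} ⊢ ··b··> q2
  q2 = (a.(rec X. a.(b.a.X)\{a} + (b.X\{b} + (0 + 0 + (0 + 0)))\{b}))\{a} ⊢ ∅
Bisimilarity quotient blocks:
  B0 = {p0}
  B1 = {p1, q1}
  B2 = {p2, q2}
  B3 = {q0}
p0 ∈ B0, q0 ∈ B3 → different blocks

not bisimilar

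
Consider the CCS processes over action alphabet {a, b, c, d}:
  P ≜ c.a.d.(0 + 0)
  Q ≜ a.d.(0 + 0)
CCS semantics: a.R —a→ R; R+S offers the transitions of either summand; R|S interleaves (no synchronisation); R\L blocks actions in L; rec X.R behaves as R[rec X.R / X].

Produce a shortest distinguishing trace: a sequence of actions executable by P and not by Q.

c

Reachable graph of P (4 states):
  u0 = c.a.d.(0 + 0) has moves —c→ u1
  u1 = a.d.(0 + 0) has moves —a→ u2
  u2 = d.(0 + 0) has moves —d→ u3
  u3 = 0 + 0 has moves stopped
Reachable graph of Q (3 states):
  v0 = a.d.(0 + 0) has moves —a→ v1
  v1 = d.(0 + 0) has moves —d→ v2
  v2 = 0 + 0 has moves stopped
Executing c from P (initial set {u0}):
  [1] c ⇒ {u1}
  — P admits the full trace.
Executing c from Q (initial set {v0}):
  [1] c ⇒ ∅ (Q stuck)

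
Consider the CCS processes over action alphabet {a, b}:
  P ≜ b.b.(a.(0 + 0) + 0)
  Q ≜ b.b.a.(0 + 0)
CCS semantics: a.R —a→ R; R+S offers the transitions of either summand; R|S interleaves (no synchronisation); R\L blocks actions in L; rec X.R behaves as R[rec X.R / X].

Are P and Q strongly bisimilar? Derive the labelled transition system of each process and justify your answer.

P's transition system — 4 states:
  m0 = b.b.(a.(0 + 0) + 0) :: ··b··> m1
  m1 = b.(a.(0 + 0) + 0) :: ··b··> m2
  m2 = a.(0 + 0) + 0 :: ··a··> m3
  m3 = 0 + 0 :: (no moves)
Q's transition system — 4 states:
  n0 = b.b.a.(0 + 0) :: ··b··> n1
  n1 = b.a.(0 + 0) :: ··b··> n2
  n2 = a.(0 + 0) :: ··a··> n3
  n3 = 0 + 0 :: (no moves)
Coarsest stable partition (strong bisimilarity classes):
  B0 = {m0, n0}
  B1 = {m1, n1}
  B2 = {m2, n2}
  B3 = {m3, n3}
m0 ∈ B0, n0 ∈ B0 → same block

bisimilar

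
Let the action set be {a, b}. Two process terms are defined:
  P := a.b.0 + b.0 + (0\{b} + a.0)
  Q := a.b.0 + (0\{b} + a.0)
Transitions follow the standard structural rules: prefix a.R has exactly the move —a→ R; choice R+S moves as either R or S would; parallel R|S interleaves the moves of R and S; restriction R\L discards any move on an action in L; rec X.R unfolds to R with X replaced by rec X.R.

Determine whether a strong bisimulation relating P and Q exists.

Reachable graph of P (3 states):
  m0 = a.b.0 + b.0 + (0\{b} + a.0) | =a=> m1, =a=> m2, =b=> m1
  m1 = 0 | (no moves)
  m2 = b.0 | =b=> m1
Reachable graph of Q (3 states):
  n0 = a.b.0 + (0\{b} + a.0) | =a=> n1, =a=> n2
  n1 = 0 | (no moves)
  n2 = b.0 | =b=> n1
Partition-refinement fixed point:
  B0 = {m0}
  B1 = {m2, n2}
  B2 = {m1, n1}
  B3 = {n0}
m0 ∈ B0, n0 ∈ B3 → different blocks

not bisimilar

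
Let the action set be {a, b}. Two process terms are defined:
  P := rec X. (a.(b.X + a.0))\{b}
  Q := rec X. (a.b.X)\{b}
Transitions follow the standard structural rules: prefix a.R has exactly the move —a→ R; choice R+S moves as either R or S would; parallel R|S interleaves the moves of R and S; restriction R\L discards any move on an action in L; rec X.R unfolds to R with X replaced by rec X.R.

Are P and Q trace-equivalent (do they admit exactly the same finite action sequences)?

Reachable graph of P (3 states):
  u0 = rec X. (a.(b.X + a.0))\{b} | ··a··> u1
  u1 = (b.(rec X. (a.(b.X + a.0))\{b}) + a.0)\{b} | ··a··> u2
  u2 = 0\{b} | ∅
Reachable graph of Q (2 states):
  v0 = rec X. (a.b.X)\{b} | ··a··> v1
  v1 = (b.(rec X. (a.b.X)\{b}))\{b} | ∅
Run σ = ⟨aa⟩ on P: start {u0}
  step 1 (a): {u1}
  step 2 (a): {u2}
  P completes σ.
Run σ = ⟨aa⟩ on Q: start {v0}
  step 1 (a): {v1}
  step 2 (a): ∅ (Q stuck)

NO — witness ⟨aa⟩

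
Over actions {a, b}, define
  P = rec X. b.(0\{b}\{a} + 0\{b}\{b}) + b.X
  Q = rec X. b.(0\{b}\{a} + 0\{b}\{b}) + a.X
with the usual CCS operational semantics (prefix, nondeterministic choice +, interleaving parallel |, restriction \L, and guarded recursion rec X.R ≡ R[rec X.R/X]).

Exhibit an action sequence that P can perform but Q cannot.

Reachable graph of P (2 states):
  u0 = rec X. b.(0\{b}\{a} + 0\{b}\{b}) + b.X → =b=> u0, =b=> u1
  u1 = 0\{b}\{a} + 0\{b}\{b} → (no moves)
Reachable graph of Q (2 states):
  v0 = rec X. b.(0\{b}\{a} + 0\{b}\{b}) + a.X → =a=> v0, =b=> v1
  v1 = 0\{b}\{a} + 0\{b}\{b} → (no moves)
Executing bb from P (initial set {u0}):
  step 1 (b): {u0, u1}
  step 2 (b): {u0, u1}
  P completes σ.
Executing bb from Q (initial set {v0}):
  step 1 (b): {v1}
  step 2 (b): ∅  — Q cannot continue

bb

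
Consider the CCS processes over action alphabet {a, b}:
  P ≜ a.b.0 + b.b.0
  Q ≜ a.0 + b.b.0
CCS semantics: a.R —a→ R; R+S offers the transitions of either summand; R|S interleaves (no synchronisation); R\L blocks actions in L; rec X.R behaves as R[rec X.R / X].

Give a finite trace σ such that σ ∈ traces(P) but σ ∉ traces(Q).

ab

Reachable graph of P (3 states):
  u0 = a.b.0 + b.b.0 → --a--▸ u1, --b--▸ u1
  u1 = b.0 → --b--▸ u2
  u2 = 0 → (no moves)
Reachable graph of Q (3 states):
  v0 = a.0 + b.b.0 → --a--▸ v1, --b--▸ v2
  v1 = 0 → (no moves)
  v2 = b.0 → --b--▸ v1
Run σ = ⟨ab⟩ on P: start {u0}
  after a @ step 1: {u1}
  after b @ step 2: {u2}
  P completes σ.
Run σ = ⟨ab⟩ on Q: start {v0}
  after a @ step 1: {v1}
  after b @ step 2: no successor for Q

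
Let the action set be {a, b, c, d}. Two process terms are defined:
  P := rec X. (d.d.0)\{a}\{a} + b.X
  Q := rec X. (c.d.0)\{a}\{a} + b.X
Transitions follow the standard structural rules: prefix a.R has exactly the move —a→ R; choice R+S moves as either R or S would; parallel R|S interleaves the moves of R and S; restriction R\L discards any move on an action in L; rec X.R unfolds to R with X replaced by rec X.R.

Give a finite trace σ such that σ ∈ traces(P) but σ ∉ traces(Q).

d

P's transition system — 3 states:
  u0 = rec X. (d.d.0)\{a}\{a} + b.X ⊢ -b-> u0, -d-> u1
  u1 = (d.0)\{a}\{a} ⊢ -d-> u2
  u2 = 0\{a}\{a} ⊢ deadlocked
Q's transition system — 3 states:
  v0 = rec X. (c.d.0)\{a}\{a} + b.X ⊢ -b-> v0, -c-> v1
  v1 = (d.0)\{a}\{a} ⊢ -d-> v2
  v2 = 0\{a}\{a} ⊢ deadlocked
Executing d from P (initial set {u0}):
  after d @ step 1: {u1}
  — P admits the full trace.
Executing d from Q (initial set {v0}):
  after d @ step 1: ∅  — Q cannot continue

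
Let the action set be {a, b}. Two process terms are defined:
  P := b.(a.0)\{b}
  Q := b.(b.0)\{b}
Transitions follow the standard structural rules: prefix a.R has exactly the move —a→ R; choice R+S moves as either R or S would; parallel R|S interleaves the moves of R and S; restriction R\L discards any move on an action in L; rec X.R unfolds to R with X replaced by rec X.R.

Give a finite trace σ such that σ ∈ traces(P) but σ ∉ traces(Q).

ba

P's transition system — 3 states:
  s0 = b.(a.0)\{b} ⊢ -b-> s1
  s1 = (a.0)\{b} ⊢ -a-> s2
  s2 = 0\{b} ⊢ ∅
Q's transition system — 2 states:
  t0 = b.(b.0)\{b} ⊢ -b-> t1
  t1 = (b.0)\{b} ⊢ ∅
Executing ba from P (initial set {s0}):
  step 1 (b): {s1}
  step 2 (a): {s2}
  — P admits the full trace.
Executing ba from Q (initial set {t0}):
  step 1 (b): {t1}
  step 2 (a): ∅ (Q stuck)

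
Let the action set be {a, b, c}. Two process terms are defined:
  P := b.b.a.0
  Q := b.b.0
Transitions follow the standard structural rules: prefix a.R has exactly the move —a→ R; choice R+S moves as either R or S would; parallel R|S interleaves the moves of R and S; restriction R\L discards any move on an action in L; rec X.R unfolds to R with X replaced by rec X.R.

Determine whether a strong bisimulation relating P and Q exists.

P's transition system — 4 states:
  s0 = b.b.a.0 has moves —b→ s1
  s1 = b.a.0 has moves —b→ s2
  s2 = a.0 has moves —a→ s3
  s3 = 0 has moves ∅
Q's transition system — 3 states:
  t0 = b.b.0 has moves —b→ t1
  t1 = b.0 has moves —b→ t2
  t2 = 0 has moves ∅
Coarsest stable partition (strong bisimilarity classes):
  B0 = {s0}
  B1 = {s1}
  B2 = {s2}
  B3 = {s3, t2}
  B4 = {t0}
  B5 = {t1}
s0 ∈ B0, t0 ∈ B4 → different blocks

P ≁ Q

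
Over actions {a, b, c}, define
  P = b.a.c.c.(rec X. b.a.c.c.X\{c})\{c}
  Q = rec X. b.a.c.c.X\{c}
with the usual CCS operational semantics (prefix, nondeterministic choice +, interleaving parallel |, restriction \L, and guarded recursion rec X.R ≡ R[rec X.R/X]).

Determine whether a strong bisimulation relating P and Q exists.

P ~ Q

P's transition system — 7 states:
  u0 = b.a.c.c.(rec X. b.a.c.c.X\{c})\{c} → =b=> u1
  u1 = a.c.c.(rec X. b.a.c.c.X\{c})\{c} → =a=> u2
  u2 = c.c.(rec X. b.a.c.c.X\{c})\{c} → =c=> u3
  u3 = c.(rec X. b.a.c.c.X\{c})\{c} → =c=> u4
  u4 = (rec X. b.a.c.c.X\{c})\{c} → =b=> u5
  u5 = (a.c.c.(rec X. b.a.c.c.X\{c})\{c})\{c} → =a=> u6
  u6 = (c.c.(rec X. b.a.c.c.X\{c})\{c})\{c} → stopped
Q's transition system — 7 states:
  v0 = rec X. b.a.c.c.X\{c} → =b=> v1
  v1 = a.c.c.(rec X. b.a.c.c.X\{c})\{c} → =a=> v2
  v2 = c.c.(rec X. b.a.c.c.X\{c})\{c} → =c=> v3
  v3 = c.(rec X. b.a.c.c.X\{c})\{c} → =c=> v4
  v4 = (rec X. b.a.c.c.X\{c})\{c} → =b=> v5
  v5 = (a.c.c.(rec X. b.a.c.c.X\{c})\{c})\{c} → =a=> v6
  v6 = (c.c.(rec X. b.a.c.c.X\{c})\{c})\{c} → stopped
Coarsest stable partition (strong bisimilarity classes):
  B0 = {u0, v0}
  B1 = {u1, v1}
  B2 = {u2, v2}
  B3 = {u3, v3}
  B4 = {u4, v4}
  B5 = {u5, v5}
  B6 = {u6, v6}
u0 ∈ B0, v0 ∈ B0 → same block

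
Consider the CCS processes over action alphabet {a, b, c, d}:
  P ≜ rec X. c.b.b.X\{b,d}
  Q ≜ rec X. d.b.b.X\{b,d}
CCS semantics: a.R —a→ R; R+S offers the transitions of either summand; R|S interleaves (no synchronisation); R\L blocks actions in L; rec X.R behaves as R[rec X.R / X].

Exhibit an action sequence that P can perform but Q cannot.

Reachable graph of P (5 states):
  p0 = rec X. c.b.b.X\{b,d} | ··c··> p1
  p1 = b.b.(rec X. c.b.b.X\{b,d})\{b,d} | ··b··> p2
  p2 = b.(rec X. c.b.b.X\{b,d})\{b,d} | ··b··> p3
  p3 = (rec X. c.b.b.X\{b,d})\{b,d} | ··c··> p4
  p4 = (b.b.(rec X. c.b.b.X\{b,d})\{b,d})\{b,d} | ·
Reachable graph of Q (4 states):
  q0 = rec X. d.b.b.X\{b,d} | ··d··> q1
  q1 = b.b.(rec X. d.b.b.X\{b,d})\{b,d} | ··b··> q2
  q2 = b.(rec X. d.b.b.X\{b,d})\{b,d} | ··b··> q3
  q3 = (rec X. d.b.b.X\{b,d})\{b,d} | ·
Trace ⟨c⟩ through P, begin at {p0}:
  [1] c ⇒ {p1}
  P completes σ.
Trace ⟨c⟩ through Q, begin at {q0}:
  [1] c ⇒ ∅ (Q stuck)

c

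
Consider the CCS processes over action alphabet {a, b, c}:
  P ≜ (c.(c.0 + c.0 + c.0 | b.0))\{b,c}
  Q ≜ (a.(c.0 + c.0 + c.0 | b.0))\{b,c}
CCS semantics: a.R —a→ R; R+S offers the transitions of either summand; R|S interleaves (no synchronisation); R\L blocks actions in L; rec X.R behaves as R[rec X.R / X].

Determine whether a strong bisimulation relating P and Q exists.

P ≁ Q

Reachable graph of P (1 states):
  p0 = (c.(c.0 + c.0 + c.0 | b.0))\{b,c} :: ·
Reachable graph of Q (2 states):
  q0 = (a.(c.0 + c.0 + c.0 | b.0))\{b,c} :: ··a··> q1
  q1 = (c.0 + c.0 + c.0 | b.0)\{b,c} :: ·
Partition-refinement fixed point:
  B0 = {p0, q1}
  B1 = {q0}
p0 ∈ B0, q0 ∈ B1 → different blocks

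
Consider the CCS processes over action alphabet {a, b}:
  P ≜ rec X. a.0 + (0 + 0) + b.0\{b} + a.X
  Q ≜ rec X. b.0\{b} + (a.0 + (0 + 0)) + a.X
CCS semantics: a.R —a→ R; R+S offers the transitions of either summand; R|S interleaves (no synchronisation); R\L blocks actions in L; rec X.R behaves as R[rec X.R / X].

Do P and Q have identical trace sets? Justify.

YES

LTS(P): 3 reachable states
  u0 = rec X. a.0 + (0 + 0) + b.0\{b} + a.X → —a→ u0, —a→ u1, —b→ u2
  u1 = 0 → deadlocked
  u2 = 0\{b} → deadlocked
LTS(Q): 3 reachable states
  v0 = rec X. b.0\{b} + (a.0 + (0 + 0)) + a.X → —a→ v0, —a→ v1, —b→ v2
  v1 = 0 → deadlocked
  v2 = 0\{b} → deadlocked
Coarsest stable partition (strong bisimilarity classes):
  B0 = {u0, v0}
  B1 = {u1, u2, v1, v2}
u0 ∈ B0, v0 ∈ B0 → same block
Bisimilar ⇒ trace-equivalent.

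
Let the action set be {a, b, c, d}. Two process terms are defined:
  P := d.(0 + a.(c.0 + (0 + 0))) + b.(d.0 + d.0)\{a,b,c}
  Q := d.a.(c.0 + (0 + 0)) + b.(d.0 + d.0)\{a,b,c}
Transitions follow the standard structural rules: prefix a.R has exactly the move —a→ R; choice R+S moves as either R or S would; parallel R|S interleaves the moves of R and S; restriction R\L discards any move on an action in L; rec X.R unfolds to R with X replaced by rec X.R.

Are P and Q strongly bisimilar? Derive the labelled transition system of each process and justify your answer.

P's transition system — 6 states:
  m0 = d.(0 + a.(c.0 + (0 + 0))) + b.(d.0 + d.0)\{a,b,c} :: --b--▸ m1, --d--▸ m2
  m1 = (d.0 + d.0)\{a,b,c} :: --d--▸ m3
  m2 = 0 + a.(c.0 + (0 + 0)) :: --a--▸ m4
  m3 = 0\{a,b,c} :: ·
  m4 = c.0 + (0 + 0) :: --c--▸ m5
  m5 = 0 :: ·
Q's transition system — 6 states:
  n0 = d.a.(c.0 + (0 + 0)) + b.(d.0 + d.0)\{a,b,c} :: --b--▸ n1, --d--▸ n2
  n1 = (d.0 + d.0)\{a,b,c} :: --d--▸ n3
  n2 = a.(c.0 + (0 + 0)) :: --a--▸ n4
  n3 = 0\{a,b,c} :: ·
  n4 = c.0 + (0 + 0) :: --c--▸ n5
  n5 = 0 :: ·
Coarsest stable partition (strong bisimilarity classes):
  B0 = {m0, n0}
  B1 = {m2, n2}
  B2 = {m4, n4}
  B3 = {m3, m5, n3, n5}
  B4 = {m1, n1}
m0 ∈ B0, n0 ∈ B0 → same block

bisimilar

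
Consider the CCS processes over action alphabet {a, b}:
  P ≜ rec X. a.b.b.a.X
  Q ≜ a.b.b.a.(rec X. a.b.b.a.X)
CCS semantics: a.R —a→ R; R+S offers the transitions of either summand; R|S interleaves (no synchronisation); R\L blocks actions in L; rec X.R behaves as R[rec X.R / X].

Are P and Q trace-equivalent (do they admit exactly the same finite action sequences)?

Reachable graph of P (4 states):
  p0 = rec X. a.b.b.a.X → -a-> p1
  p1 = b.b.a.(rec X. a.b.b.a.X) → -b-> p2
  p2 = b.a.(rec X. a.b.b.a.X) → -b-> p3
  p3 = a.(rec X. a.b.b.a.X) → -a-> p0
Reachable graph of Q (5 states):
  q0 = a.b.b.a.(rec X. a.b.b.a.X) → -a-> q1
  q1 = b.b.a.(rec X. a.b.b.a.X) → -b-> q2
  q2 = b.a.(rec X. a.b.b.a.X) → -b-> q3
  q3 = a.(rec X. a.b.b.a.X) → -a-> q4
  q4 = rec X. a.b.b.a.X → -a-> q1
Coarsest stable partition (strong bisimilarity classes):
  B0 = {p0, q0, q4}
  B1 = {p1, q1}
  B2 = {p2, q2}
  B3 = {p3, q3}
p0 ∈ B0, q0 ∈ B0 → same block
Bisimilar ⇒ trace-equivalent.

traces(P) = traces(Q)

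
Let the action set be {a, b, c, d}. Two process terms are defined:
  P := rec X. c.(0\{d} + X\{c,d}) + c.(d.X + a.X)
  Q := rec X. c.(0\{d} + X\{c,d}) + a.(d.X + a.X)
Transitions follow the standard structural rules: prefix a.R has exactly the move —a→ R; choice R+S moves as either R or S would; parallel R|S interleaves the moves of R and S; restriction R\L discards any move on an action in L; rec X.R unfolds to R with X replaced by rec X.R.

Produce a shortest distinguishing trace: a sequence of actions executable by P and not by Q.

LTS(P): 3 reachable states
  p0 = rec X. c.(0\{d} + X\{c,d}) + c.(d.X + a.X) | --c--▸ p1, --c--▸ p2
  p1 = 0\{d} + (rec X. c.(0\{d} + X\{c,d}) + c.(d.X + a.X))\{c,d} | deadlocked
  p2 = d.(rec X. c.(0\{d} + X\{c,d}) + c.(d.X + a.X)) + a.(rec X. c.(0\{d} + X\{c,d}) + c.(d.X + a.X)) | --a--▸ p0, --d--▸ p0
LTS(Q): 5 reachable states
  q0 = rec X. c.(0\{d} + X\{c,d}) + a.(d.X + a.X) | --a--▸ q1, --c--▸ q2
  q1 = d.(rec X. c.(0\{d} + X\{c,d}) + a.(d.X + a.X)) + a.(rec X. c.(0\{d} + X\{c,d}) + a.(d.X + a.X)) | --a--▸ q0, --d--▸ q0
  q2 = 0\{d} + (rec X. c.(0\{d} + X\{c,d}) + a.(d.X + a.X))\{c,d} | --a--▸ q3
  q3 = (d.(rec X. c.(0\{d} + X\{c,d}) + a.(d.X + a.X)) + a.(rec X. c.(0\{d} + X\{c,d}) + a.(d.X + a.X)))\{c,d} | --a--▸ q4
  q4 = (rec X. c.(0\{d} + X\{c,d}) + a.(d.X + a.X))\{c,d} | --a--▸ q3
Executing cd from P (initial set {p0}):
  after c @ step 1: {p1, p2}
  after d @ step 2: {p0}
  ✓ P
Executing cd from Q (initial set {q0}):
  after c @ step 1: {q2}
  after d @ step 2: ∅ (Q stuck)

cd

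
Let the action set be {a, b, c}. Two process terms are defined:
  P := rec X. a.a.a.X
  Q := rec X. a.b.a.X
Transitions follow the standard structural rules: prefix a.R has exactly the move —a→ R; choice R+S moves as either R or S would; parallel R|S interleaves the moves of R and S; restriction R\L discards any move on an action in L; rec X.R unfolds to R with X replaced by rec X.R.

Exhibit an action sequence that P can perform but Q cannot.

Reachable graph of P (3 states):
  u0 = rec X. a.a.a.X has moves =a=> u1
  u1 = a.a.(rec X. a.a.a.X) has moves =a=> u2
  u2 = a.(rec X. a.a.a.X) has moves =a=> u0
Reachable graph of Q (3 states):
  v0 = rec X. a.b.a.X has moves =a=> v1
  v1 = b.a.(rec X. a.b.a.X) has moves =b=> v2
  v2 = a.(rec X. a.b.a.X) has moves =a=> v0
Trace ⟨aa⟩ through P, begin at {u0}:
  after a @ step 1: {u1}
  after a @ step 2: {u2}
  — P admits the full trace.
Trace ⟨aa⟩ through Q, begin at {v0}:
  after a @ step 1: {v1}
  after a @ step 2: ∅  — Q cannot continue

aa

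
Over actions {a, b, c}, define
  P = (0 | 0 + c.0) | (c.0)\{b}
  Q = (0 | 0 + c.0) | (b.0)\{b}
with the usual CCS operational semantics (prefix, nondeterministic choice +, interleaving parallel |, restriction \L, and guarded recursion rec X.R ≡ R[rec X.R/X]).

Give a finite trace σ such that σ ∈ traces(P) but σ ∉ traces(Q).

cc

P's transition system — 4 states:
  u0 = (0 | 0 + c.0) | (c.0)\{b} → —c→ u1, —c→ u2
  u1 = (0 | 0 + c.0) | 0\{b} → —c→ u3
  u2 = 0 | (c.0)\{b} → —c→ u3
  u3 = 0 | 0\{b} → stopped
Q's transition system — 2 states:
  v0 = (0 | 0 + c.0) | (b.0)\{b} → —c→ v1
  v1 = 0 | (b.0)\{b} → stopped
Executing cc from P (initial set {u0}):
  [1] c ⇒ {u1, u2}
  [2] c ⇒ {u3}
  ✓ P
Executing cc from Q (initial set {v0}):
  [1] c ⇒ {v1}
  [2] c ⇒ no successor for Q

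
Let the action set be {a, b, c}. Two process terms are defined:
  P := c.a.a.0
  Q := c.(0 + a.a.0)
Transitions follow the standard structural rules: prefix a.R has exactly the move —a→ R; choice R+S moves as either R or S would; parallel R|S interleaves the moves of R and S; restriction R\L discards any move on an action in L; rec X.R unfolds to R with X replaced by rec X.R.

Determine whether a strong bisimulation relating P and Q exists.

P's transition system — 4 states:
  u0 = c.a.a.0 | =c=> u1
  u1 = a.a.0 | =a=> u2
  u2 = a.0 | =a=> u3
  u3 = 0 | ·
Q's transition system — 4 states:
  v0 = c.(0 + a.a.0) | =c=> v1
  v1 = 0 + a.a.0 | =a=> v2
  v2 = a.0 | =a=> v3
  v3 = 0 | ·
Coarsest stable partition (strong bisimilarity classes):
  B0 = {u0, v0}
  B1 = {u1, v1}
  B2 = {u2, v2}
  B3 = {u3, v3}
u0 ∈ B0, v0 ∈ B0 → same block

P ~ Q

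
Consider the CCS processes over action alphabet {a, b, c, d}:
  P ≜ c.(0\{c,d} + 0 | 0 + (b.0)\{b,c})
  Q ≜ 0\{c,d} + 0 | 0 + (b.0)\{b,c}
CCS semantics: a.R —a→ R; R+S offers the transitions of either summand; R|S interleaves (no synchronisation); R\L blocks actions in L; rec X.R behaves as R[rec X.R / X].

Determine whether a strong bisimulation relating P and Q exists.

Reachable graph of P (2 states):
  p0 = c.(0\{c,d} + 0 | 0 + (b.0)\{b,c}) has moves -c-> p1
  p1 = 0\{c,d} + 0 | 0 + (b.0)\{b,c} has moves ·
Reachable graph of Q (1 states):
  q0 = 0\{c,d} + 0 | 0 + (b.0)\{b,c} has moves ·
Bisimilarity quotient blocks:
  B0 = {p0}
  B1 = {p1, q0}
p0 ∈ B0, q0 ∈ B1 → different blocks

P ≁ Q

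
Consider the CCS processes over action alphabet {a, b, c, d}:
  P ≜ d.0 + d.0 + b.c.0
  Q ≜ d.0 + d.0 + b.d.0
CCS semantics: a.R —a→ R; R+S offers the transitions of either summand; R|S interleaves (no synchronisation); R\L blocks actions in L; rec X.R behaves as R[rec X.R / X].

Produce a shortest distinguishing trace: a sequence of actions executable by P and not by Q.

bc

Reachable graph of P (3 states):
  m0 = d.0 + d.0 + b.c.0 ⊢ ··b··> m1, ··d··> m2
  m1 = c.0 ⊢ ··c··> m2
  m2 = 0 ⊢ deadlocked
Reachable graph of Q (3 states):
  n0 = d.0 + d.0 + b.d.0 ⊢ ··b··> n1, ··d··> n2
  n1 = d.0 ⊢ ··d··> n2
  n2 = 0 ⊢ deadlocked
Trace ⟨bc⟩ through P, begin at {m0}:
  after b @ step 1: {m1}
  after c @ step 2: {m2}
  — P admits the full trace.
Trace ⟨bc⟩ through Q, begin at {n0}:
  after b @ step 1: {n1}
  after c @ step 2: ∅ (Q stuck)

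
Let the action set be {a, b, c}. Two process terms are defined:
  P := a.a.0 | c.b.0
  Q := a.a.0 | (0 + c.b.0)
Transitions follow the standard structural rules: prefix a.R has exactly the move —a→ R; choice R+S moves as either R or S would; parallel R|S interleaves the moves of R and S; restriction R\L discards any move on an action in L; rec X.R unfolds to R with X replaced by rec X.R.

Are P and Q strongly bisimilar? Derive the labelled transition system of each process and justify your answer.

P ~ Q

Reachable graph of P (9 states):
  p0 = a.a.0 | c.b.0 → ··a··> p1, ··c··> p2
  p1 = a.0 | c.b.0 → ··a··> p3, ··c··> p4
  p2 = a.a.0 | b.0 → ··a··> p4, ··b··> p5
  p3 = 0 | c.b.0 → ··c··> p6
  p4 = a.0 | b.0 → ··a··> p6, ··b··> p7
  p5 = a.a.0 | 0 → ··a··> p7
  p6 = 0 | b.0 → ··b··> p8
  p7 = a.0 | 0 → ··a··> p8
  p8 = 0 | 0 → stopped
Reachable graph of Q (9 states):
  q0 = a.a.0 | (0 + c.b.0) → ··a··> q1, ··c··> q2
  q1 = a.0 | (0 + c.b.0) → ··a··> q3, ··c··> q4
  q2 = a.a.0 | b.0 → ··a··> q4, ··b··> q5
  q3 = 0 | (0 + c.b.0) → ··c··> q6
  q4 = a.0 | b.0 → ··a··> q6, ··b··> q7
  q5 = a.a.0 | 0 → ··a··> q7
  q6 = 0 | b.0 → ··b··> q8
  q7 = a.0 | 0 → ··a··> q8
  q8 = 0 | 0 → stopped
Partition-refinement fixed point:
  B0 = {p0, q0}
  B1 = {p1, q1}
  B2 = {p4, q4}
  B3 = {p6, q6}
  B4 = {p8, q8}
  B5 = {p7, q7}
  B6 = {p3, q3}
  B7 = {p2, q2}
  B8 = {p5, q5}
p0 ∈ B0, q0 ∈ B0 → same block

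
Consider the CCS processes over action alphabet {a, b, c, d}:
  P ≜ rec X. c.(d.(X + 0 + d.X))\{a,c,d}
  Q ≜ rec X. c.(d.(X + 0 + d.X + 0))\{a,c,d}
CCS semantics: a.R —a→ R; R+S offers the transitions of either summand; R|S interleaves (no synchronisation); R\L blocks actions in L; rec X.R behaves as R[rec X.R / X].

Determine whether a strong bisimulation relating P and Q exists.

Reachable graph of P (2 states):
  m0 = rec X. c.(d.(X + 0 + d.X))\{a,c,d} :: =c=> m1
  m1 = (d.((rec X. c.(d.(X + 0 + d.X))\{a,c,d}) + 0 + d.(rec X. c.(d.(X + 0 + d.X))\{a,c,d})))\{a,c,d} :: deadlocked
Reachable graph of Q (2 states):
  n0 = rec X. c.(d.(X + 0 + d.X + 0))\{a,c,d} :: =c=> n1
  n1 = (d.((rec X. c.(d.(X + 0 + d.X + 0))\{a,c,d}) + 0 + d.(rec X. c.(d.(X + 0 + d.X + 0))\{a,c,d}) + 0))\{a,c,d} :: deadlocked
Bisimilarity quotient blocks:
  B0 = {m0, n0}
  B1 = {m1, n1}
m0 ∈ B0, n0 ∈ B0 → same block

YES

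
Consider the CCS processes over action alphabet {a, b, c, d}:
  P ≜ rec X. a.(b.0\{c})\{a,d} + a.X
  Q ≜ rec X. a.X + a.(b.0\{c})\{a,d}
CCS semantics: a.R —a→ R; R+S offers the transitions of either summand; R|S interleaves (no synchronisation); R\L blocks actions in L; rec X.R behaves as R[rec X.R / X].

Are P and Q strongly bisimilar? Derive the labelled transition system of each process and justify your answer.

Reachable graph of P (3 states):
  p0 = rec X. a.(b.0\{c})\{a,d} + a.X has moves —a→ p0, —a→ p1
  p1 = (b.0\{c})\{a,d} has moves —b→ p2
  p2 = 0\{c}\{a,d} has moves ·
Reachable graph of Q (3 states):
  q0 = rec X. a.X + a.(b.0\{c})\{a,d} has moves —a→ q0, —a→ q1
  q1 = (b.0\{c})\{a,d} has moves —b→ q2
  q2 = 0\{c}\{a,d} has moves ·
Partition-refinement fixed point:
  B0 = {p0, q0}
  B1 = {p1, q1}
  B2 = {p2, q2}
p0 ∈ B0, q0 ∈ B0 → same block

bisimilar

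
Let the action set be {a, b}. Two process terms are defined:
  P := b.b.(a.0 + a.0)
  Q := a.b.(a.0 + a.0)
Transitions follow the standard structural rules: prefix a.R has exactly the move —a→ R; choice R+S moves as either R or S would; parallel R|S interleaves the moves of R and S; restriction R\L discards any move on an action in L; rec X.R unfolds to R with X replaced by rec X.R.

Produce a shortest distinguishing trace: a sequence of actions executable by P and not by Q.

b

P's transition system — 4 states:
  m0 = b.b.(a.0 + a.0) has moves -b-> m1
  m1 = b.(a.0 + a.0) has moves -b-> m2
  m2 = a.0 + a.0 has moves -a-> m3
  m3 = 0 has moves ∅
Q's transition system — 4 states:
  n0 = a.b.(a.0 + a.0) has moves -a-> n1
  n1 = b.(a.0 + a.0) has moves -b-> n2
  n2 = a.0 + a.0 has moves -a-> n3
  n3 = 0 has moves ∅
Run σ = ⟨b⟩ on P: start {m0}
  [1] b ⇒ {m1}
  — P admits the full trace.
Run σ = ⟨b⟩ on Q: start {n0}
  [1] b ⇒ ∅ (Q stuck)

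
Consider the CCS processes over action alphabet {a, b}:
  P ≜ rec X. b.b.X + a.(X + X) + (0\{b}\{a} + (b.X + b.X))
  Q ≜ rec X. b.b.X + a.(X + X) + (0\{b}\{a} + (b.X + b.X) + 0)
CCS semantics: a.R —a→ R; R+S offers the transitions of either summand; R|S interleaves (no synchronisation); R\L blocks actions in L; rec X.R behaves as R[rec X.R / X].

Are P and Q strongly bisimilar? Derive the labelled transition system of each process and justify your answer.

Reachable graph of P (3 states):
  p0 = rec X. b.b.X + a.(X + X) + (0\{b}\{a} + (b.X + b.X)) :: --a--▸ p1, --b--▸ p0, --b--▸ p2
  p1 = (rec X. b.b.X + a.(X + X) + (0\{b}\{a} + (b.X + b.X))) + (rec X. b.b.X + a.(X + X) + (0\{b}\{a} + (b.X + b.X))) :: --a--▸ p1, --b--▸ p0, --b--▸ p2
  p2 = b.(rec X. b.b.X + a.(X + X) + (0\{b}\{a} + (b.X + b.X))) :: --b--▸ p0
Reachable graph of Q (3 states):
  q0 = rec X. b.b.X + a.(X + X) + (0\{b}\{a} + (b.X + b.X) + 0) :: --a--▸ q1, --b--▸ q0, --b--▸ q2
  q1 = (rec X. b.b.X + a.(X + X) + (0\{b}\{a} + (b.X + b.X) + 0)) + (rec X. b.b.X + a.(X + X) + (0\{b}\{a} + (b.X + b.X) + 0)) :: --a--▸ q1, --b--▸ q0, --b--▸ q2
  q2 = b.(rec X. b.b.X + a.(X + X) + (0\{b}\{a} + (b.X + b.X) + 0)) :: --b--▸ q0
Partition-refinement fixed point:
  B0 = {p0, p1, q0, q1}
  B1 = {p2, q2}
p0 ∈ B0, q0 ∈ B0 → same block

P ~ Q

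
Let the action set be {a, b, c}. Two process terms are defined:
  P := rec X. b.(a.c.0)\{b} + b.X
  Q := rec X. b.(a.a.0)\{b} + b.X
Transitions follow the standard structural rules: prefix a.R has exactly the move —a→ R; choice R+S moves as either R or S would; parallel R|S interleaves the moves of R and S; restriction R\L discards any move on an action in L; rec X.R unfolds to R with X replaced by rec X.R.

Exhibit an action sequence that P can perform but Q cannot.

bac

P's transition system — 4 states:
  u0 = rec X. b.(a.c.0)\{b} + b.X → --b--▸ u0, --b--▸ u1
  u1 = (a.c.0)\{b} → --a--▸ u2
  u2 = (c.0)\{b} → --c--▸ u3
  u3 = 0\{b} → ∅
Q's transition system — 4 states:
  v0 = rec X. b.(a.a.0)\{b} + b.X → --b--▸ v0, --b--▸ v1
  v1 = (a.a.0)\{b} → --a--▸ v2
  v2 = (a.0)\{b} → --a--▸ v3
  v3 = 0\{b} → ∅
Trace ⟨bac⟩ through P, begin at {u0}:
  step 1 (b): {u0, u1}
  step 2 (a): {u2}
  step 3 (c): {u3}
  P completes σ.
Trace ⟨bac⟩ through Q, begin at {v0}:
  step 1 (b): {v0, v1}
  step 2 (a): {v2}
  step 3 (c): ∅  — Q cannot continue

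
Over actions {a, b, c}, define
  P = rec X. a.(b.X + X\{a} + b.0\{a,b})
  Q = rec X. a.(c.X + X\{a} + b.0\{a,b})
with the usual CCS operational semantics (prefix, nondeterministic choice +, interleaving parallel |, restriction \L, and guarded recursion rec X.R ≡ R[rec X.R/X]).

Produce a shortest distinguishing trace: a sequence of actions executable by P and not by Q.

Reachable graph of P (3 states):
  u0 = rec X. a.(b.X + X\{a} + b.0\{a,b}) ⊢ —a→ u1
  u1 = b.(rec X. a.(b.X + X\{a} + b.0\{a,b})) + (rec X. a.(b.X + X\{a} + b.0\{a,b}))\{a} + b.0\{a,b} ⊢ —b→ u0, —b→ u2
  u2 = 0\{a,b} ⊢ stopped
Reachable graph of Q (3 states):
  v0 = rec X. a.(c.X + X\{a} + b.0\{a,b}) ⊢ —a→ v1
  v1 = c.(rec X. a.(c.X + X\{a} + b.0\{a,b})) + (rec X. a.(c.X + X\{a} + b.0\{a,b}))\{a} + b.0\{a,b} ⊢ —b→ v2, —c→ v0
  v2 = 0\{a,b} ⊢ stopped
Executing aba from P (initial set {u0}):
  [1] a ⇒ {u1}
  [2] b ⇒ {u0, u2}
  [3] a ⇒ {u1}
  ✓ P
Executing aba from Q (initial set {v0}):
  [1] a ⇒ {v1}
  [2] b ⇒ {v2}
  [3] a ⇒ ∅ (Q stuck)

aba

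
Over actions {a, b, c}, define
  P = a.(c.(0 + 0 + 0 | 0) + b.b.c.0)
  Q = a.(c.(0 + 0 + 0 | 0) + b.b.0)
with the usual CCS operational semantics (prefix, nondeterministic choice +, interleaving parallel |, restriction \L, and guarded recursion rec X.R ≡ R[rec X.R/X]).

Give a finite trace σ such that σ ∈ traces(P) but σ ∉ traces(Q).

abbc

Reachable graph of P (6 states):
  m0 = a.(c.(0 + 0 + 0 | 0) + b.b.c.0) → =a=> m1
  m1 = c.(0 + 0 + 0 | 0) + b.b.c.0 → =b=> m2, =c=> m3
  m2 = b.c.0 → =b=> m4
  m3 = 0 + 0 + 0 | 0 → stopped
  m4 = c.0 → =c=> m5
  m5 = 0 → stopped
Reachable graph of Q (5 states):
  n0 = a.(c.(0 + 0 + 0 | 0) + b.b.0) → =a=> n1
  n1 = c.(0 + 0 + 0 | 0) + b.b.0 → =b=> n2, =c=> n3
  n2 = b.0 → =b=> n4
  n3 = 0 + 0 + 0 | 0 → stopped
  n4 = 0 → stopped
Executing abbc from P (initial set {m0}):
  step 1 (a): {m1}
  step 2 (b): {m2}
  step 3 (b): {m4}
  step 4 (c): {m5}
  P completes σ.
Executing abbc from Q (initial set {n0}):
  step 1 (a): {n1}
  step 2 (b): {n2}
  step 3 (b): {n4}
  step 4 (c): ∅ (Q stuck)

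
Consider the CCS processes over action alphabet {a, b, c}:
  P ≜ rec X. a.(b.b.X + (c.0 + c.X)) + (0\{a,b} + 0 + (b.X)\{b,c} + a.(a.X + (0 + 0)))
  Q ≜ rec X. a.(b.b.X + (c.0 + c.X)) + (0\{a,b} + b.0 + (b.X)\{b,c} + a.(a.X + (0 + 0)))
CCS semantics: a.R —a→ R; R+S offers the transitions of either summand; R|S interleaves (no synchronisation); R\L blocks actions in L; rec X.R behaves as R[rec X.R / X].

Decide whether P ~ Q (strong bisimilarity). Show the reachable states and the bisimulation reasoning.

not bisimilar

Reachable graph of P (5 states):
  p0 = rec X. a.(b.b.X + (c.0 + c.X)) + (0\{a,b} + 0 + (b.X)\{b,c} + a.(a.X + (0 + 0))) :: ··a··> p1, ··a··> p2
  p1 = a.(rec X. a.(b.b.X + (c.0 + c.X)) + (0\{a,b} + 0 + (b.X)\{b,c} + a.(a.X + (0 + 0)))) + (0 + 0) :: ··a··> p0
  p2 = b.b.(rec X. a.(b.b.X + (c.0 + c.X)) + (0\{a,b} + 0 + (b.X)\{b,c} + a.(a.X + (0 + 0)))) + (c.0 + c.(rec X. a.(b.b.X + (c.0 + c.X)) + (0\{a,b} + 0 + (b.X)\{b,c} + a.(a.X + (0 + 0))))) :: ··b··> p3, ··c··> p0, ··c··> p4
  p3 = b.(rec X. a.(b.b.X + (c.0 + c.X)) + (0\{a,b} + 0 + (b.X)\{b,c} + a.(a.X + (0 + 0)))) :: ··b··> p0
  p4 = 0 :: deadlocked
Reachable graph of Q (5 states):
  q0 = rec X. a.(b.b.X + (c.0 + c.X)) + (0\{a,b} + b.0 + (b.X)\{b,c} + a.(a.X + (0 + 0))) :: ··a··> q1, ··a··> q2, ··b··> q3
  q1 = a.(rec X. a.(b.b.X + (c.0 + c.X)) + (0\{a,b} + b.0 + (b.X)\{b,c} + a.(a.X + (0 + 0)))) + (0 + 0) :: ··a··> q0
  q2 = b.b.(rec X. a.(b.b.X + (c.0 + c.X)) + (0\{a,b} + b.0 + (b.X)\{b,c} + a.(a.X + (0 + 0)))) + (c.0 + c.(rec X. a.(b.b.X + (c.0 + c.X)) + (0\{a,b} + b.0 + (b.X)\{b,c} + a.(a.X + (0 + 0))))) :: ··b··> q4, ··c··> q0, ··c··> q3
  q3 = 0 :: deadlocked
  q4 = b.(rec X. a.(b.b.X + (c.0 + c.X)) + (0\{a,b} + b.0 + (b.X)\{b,c} + a.(a.X + (0 + 0)))) :: ··b··> q0
Coarsest stable partition (strong bisimilarity classes):
  B0 = {p0}
  B1 = {p2}
  B2 = {p3}
  B3 = {p4, q3}
  B4 = {p1}
  B5 = {q0}
  B6 = {q2}
  B7 = {q4}
  B8 = {q1}
p0 ∈ B0, q0 ∈ B5 → different blocks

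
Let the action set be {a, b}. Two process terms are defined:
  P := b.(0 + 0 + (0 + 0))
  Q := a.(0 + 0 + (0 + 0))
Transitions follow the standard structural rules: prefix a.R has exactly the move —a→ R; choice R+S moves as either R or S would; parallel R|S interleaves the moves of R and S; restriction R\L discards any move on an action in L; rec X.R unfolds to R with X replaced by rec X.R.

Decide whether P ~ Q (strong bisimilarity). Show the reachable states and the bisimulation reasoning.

P's transition system — 2 states:
  p0 = b.(0 + 0 + (0 + 0)) | =b=> p1
  p1 = 0 + 0 + (0 + 0) | deadlocked
Q's transition system — 2 states:
  q0 = a.(0 + 0 + (0 + 0)) | =a=> q1
  q1 = 0 + 0 + (0 + 0) | deadlocked
Coarsest stable partition (strong bisimilarity classes):
  B0 = {p0}
  B1 = {p1, q1}
  B2 = {q0}
p0 ∈ B0, q0 ∈ B2 → different blocks

NO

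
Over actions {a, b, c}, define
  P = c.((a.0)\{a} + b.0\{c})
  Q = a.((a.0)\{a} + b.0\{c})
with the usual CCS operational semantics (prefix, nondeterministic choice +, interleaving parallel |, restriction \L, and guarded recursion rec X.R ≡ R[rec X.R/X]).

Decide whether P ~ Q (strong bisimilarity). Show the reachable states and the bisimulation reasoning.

LTS(P): 3 reachable states
  p0 = c.((a.0)\{a} + b.0\{c}) :: ··c··> p1
  p1 = (a.0)\{a} + b.0\{c} :: ··b··> p2
  p2 = 0\{c} :: deadlocked
LTS(Q): 3 reachable states
  q0 = a.((a.0)\{a} + b.0\{c}) :: ··a··> q1
  q1 = (a.0)\{a} + b.0\{c} :: ··b··> q2
  q2 = 0\{c} :: deadlocked
Coarsest stable partition (strong bisimilarity classes):
  B0 = {p0}
  B1 = {p1, q1}
  B2 = {p2, q2}
  B3 = {q0}
p0 ∈ B0, q0 ∈ B3 → different blocks

P ≁ Q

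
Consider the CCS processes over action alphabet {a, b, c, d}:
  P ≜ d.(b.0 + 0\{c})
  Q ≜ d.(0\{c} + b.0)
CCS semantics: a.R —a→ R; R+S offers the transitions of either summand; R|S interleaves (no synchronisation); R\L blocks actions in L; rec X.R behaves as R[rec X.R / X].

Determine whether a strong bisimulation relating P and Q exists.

YES

P's transition system — 3 states:
  p0 = d.(b.0 + 0\{c}) | =d=> p1
  p1 = b.0 + 0\{c} | =b=> p2
  p2 = 0 | ∅
Q's transition system — 3 states:
  q0 = d.(0\{c} + b.0) | =d=> q1
  q1 = 0\{c} + b.0 | =b=> q2
  q2 = 0 | ∅
Coarsest stable partition (strong bisimilarity classes):
  B0 = {p0, q0}
  B1 = {p1, q1}
  B2 = {p2, q2}
p0 ∈ B0, q0 ∈ B0 → same block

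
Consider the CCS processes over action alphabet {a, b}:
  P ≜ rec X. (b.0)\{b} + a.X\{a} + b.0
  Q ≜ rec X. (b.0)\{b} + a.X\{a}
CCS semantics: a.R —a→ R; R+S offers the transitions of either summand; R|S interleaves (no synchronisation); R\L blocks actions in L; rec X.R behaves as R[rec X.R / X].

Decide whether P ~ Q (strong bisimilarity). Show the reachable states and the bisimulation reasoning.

LTS(P): 4 reachable states
  u0 = rec X. (b.0)\{b} + a.X\{a} + b.0 → ··a··> u1, ··b··> u2
  u1 = (rec X. (b.0)\{b} + a.X\{a} + b.0)\{a} → ··b··> u3
  u2 = 0 → ·
  u3 = 0\{a} → ·
LTS(Q): 2 reachable states
  v0 = rec X. (b.0)\{b} + a.X\{a} → ··a··> v1
  v1 = (rec X. (b.0)\{b} + a.X\{a})\{a} → ·
Coarsest stable partition (strong bisimilarity classes):
  B0 = {u0}
  B1 = {u1}
  B2 = {u2, u3, v1}
  B3 = {v0}
u0 ∈ B0, v0 ∈ B3 → different blocks

P ≁ Q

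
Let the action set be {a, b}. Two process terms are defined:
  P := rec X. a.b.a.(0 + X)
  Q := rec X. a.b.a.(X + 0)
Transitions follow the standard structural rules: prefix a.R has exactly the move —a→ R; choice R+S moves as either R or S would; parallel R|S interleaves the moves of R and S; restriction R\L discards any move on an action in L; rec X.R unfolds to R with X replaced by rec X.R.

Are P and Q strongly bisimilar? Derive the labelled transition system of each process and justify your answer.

P's transition system — 4 states:
  s0 = rec X. a.b.a.(0 + X) ⊢ ··a··> s1
  s1 = b.a.(0 + (rec X. a.b.a.(0 + X))) ⊢ ··b··> s2
  s2 = a.(0 + (rec X. a.b.a.(0 + X))) ⊢ ··a··> s3
  s3 = 0 + (rec X. a.b.a.(0 + X)) ⊢ ··a··> s1
Q's transition system — 4 states:
  t0 = rec X. a.b.a.(X + 0) ⊢ ··a··> t1
  t1 = b.a.((rec X. a.b.a.(X + 0)) + 0) ⊢ ··b··> t2
  t2 = a.((rec X. a.b.a.(X + 0)) + 0) ⊢ ··a··> t3
  t3 = (rec X. a.b.a.(X + 0)) + 0 ⊢ ··a··> t1
Bisimilarity quotient blocks:
  B0 = {s0, s3, t0, t3}
  B1 = {s1, t1}
  B2 = {s2, t2}
s0 ∈ B0, t0 ∈ B0 → same block

P ~ Q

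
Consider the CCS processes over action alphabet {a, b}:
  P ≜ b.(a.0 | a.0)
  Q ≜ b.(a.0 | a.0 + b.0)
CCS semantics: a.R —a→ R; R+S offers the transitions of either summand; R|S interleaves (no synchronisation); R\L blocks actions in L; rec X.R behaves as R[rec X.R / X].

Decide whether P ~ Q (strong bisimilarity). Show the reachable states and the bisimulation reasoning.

not bisimilar

LTS(P): 5 reachable states
  m0 = b.(a.0 | a.0) has moves ··b··> m1
  m1 = a.0 | a.0 has moves ··a··> m2, ··a··> m3
  m2 = 0 | a.0 has moves ··a··> m4
  m3 = a.0 | 0 has moves ··a··> m4
  m4 = 0 | 0 has moves ·
LTS(Q): 6 reachable states
  n0 = b.(a.0 | a.0 + b.0) has moves ··b··> n1
  n1 = a.0 | a.0 + b.0 has moves ··a··> n2, ··a··> n3, ··b··> n4
  n2 = 0 | a.0 has moves ··a··> n5
  n3 = a.0 | 0 has moves ··a··> n5
  n4 = 0 has moves ·
  n5 = 0 | 0 has moves ·
Partition-refinement fixed point:
  B0 = {m0}
  B1 = {m1}
  B2 = {m2, m3, n2, n3}
  B3 = {m4, n4, n5}
  B4 = {n0}
  B5 = {n1}
m0 ∈ B0, n0 ∈ B4 → different blocks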